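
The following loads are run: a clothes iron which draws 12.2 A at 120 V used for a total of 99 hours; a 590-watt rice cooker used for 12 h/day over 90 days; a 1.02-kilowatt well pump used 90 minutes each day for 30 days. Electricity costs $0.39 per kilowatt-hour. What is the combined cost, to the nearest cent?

$322.93

clothes iron: Power = 12.2 A × 120 V = 1464 W = 1.464 kW
clothes iron: 1.464 kW × 99 h = 144.936 kWh
rice cooker: Runtime = 12 h/day × 90 days = 1080 h
rice cooker: 0.59 kW × 1080 h = 637.2 kWh
well pump: Runtime = 90 min × 30 = 2700 min = 45 h
well pump: 1.02 kW × 45 h = 45.9 kWh
Total energy = 828.036 kWh
Cost = 828.036 × $0.39 = $322.93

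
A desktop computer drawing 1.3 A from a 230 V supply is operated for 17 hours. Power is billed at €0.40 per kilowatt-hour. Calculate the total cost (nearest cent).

Power = 1.3 A × 230 V = 299 W = 0.299 kW
Energy = 0.299 kW × 17 h = 5.083 kWh
Cost = 5.083 kWh × €0.40/kWh = €2.03

€2.03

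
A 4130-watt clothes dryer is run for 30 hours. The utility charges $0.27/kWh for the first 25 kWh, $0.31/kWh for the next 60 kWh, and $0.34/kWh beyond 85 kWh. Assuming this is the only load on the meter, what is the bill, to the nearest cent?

Energy = 4.13 kW × 30 h = 123.9 kWh
Tier 1 (0–25 kWh): 25 × $0.27 = $6.75
Tier 2 (25–85 kWh): 60 × $0.31 = $18.6
Above 85 kWh: 38.9 × $0.34 = $13.226
Bill = $38.58

$38.58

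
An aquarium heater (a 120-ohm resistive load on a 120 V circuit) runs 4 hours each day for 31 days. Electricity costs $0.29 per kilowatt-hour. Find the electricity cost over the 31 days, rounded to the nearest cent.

$4.32

Power = V²/R = 120²/120 = 120 W = 0.12 kW
Runtime = 4 h/day × 31 days = 124 h
Energy = 0.12 kW × 124 h = 14.88 kWh
Cost = 14.88 kWh × $0.29/kWh = $4.32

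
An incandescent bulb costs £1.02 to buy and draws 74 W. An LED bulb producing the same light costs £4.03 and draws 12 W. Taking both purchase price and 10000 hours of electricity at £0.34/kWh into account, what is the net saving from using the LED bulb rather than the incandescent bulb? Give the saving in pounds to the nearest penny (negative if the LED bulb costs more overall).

£207.79

incandescent bulb: £1.02 + (74/1000) kW × 10000 h × £0.34 = £1.02 + £251.6 = £252.62
LED bulb: £4.03 + (12/1000) kW × 10000 h × £0.34 = £4.03 + £40.8 = £44.83
Saving = £252.62 − £44.83 = £207.79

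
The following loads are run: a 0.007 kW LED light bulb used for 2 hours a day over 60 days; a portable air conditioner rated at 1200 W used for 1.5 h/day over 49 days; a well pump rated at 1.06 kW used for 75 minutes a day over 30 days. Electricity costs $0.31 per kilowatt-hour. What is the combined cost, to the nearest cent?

$39.92

LED light bulb: Runtime = 2 h/day × 60 days = 120 h
LED light bulb: 0.007 kW × 120 h = 0.84 kWh
portable air conditioner: Runtime = 1.5 h/day × 49 days = 73.5 h
portable air conditioner: 1.2 kW × 73.5 h = 88.2 kWh
well pump: Runtime = 75 min × 30 = 2250 min = 37.5 h
well pump: 1.06 kW × 37.5 h = 39.75 kWh
Total energy = 128.79 kWh
Cost = 128.79 × $0.31 = $39.92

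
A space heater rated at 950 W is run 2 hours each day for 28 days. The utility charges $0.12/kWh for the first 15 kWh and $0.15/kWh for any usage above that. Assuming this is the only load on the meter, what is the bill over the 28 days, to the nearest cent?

$7.53

Runtime = 2 h/day × 28 days = 56 h
Energy = 0.95 kW × 56 h = 53.2 kWh
Tier 1 (0–15 kWh): 15 × $0.12 = $1.8
Above 15 kWh: 38.2 × $0.15 = $5.73
Bill = $7.53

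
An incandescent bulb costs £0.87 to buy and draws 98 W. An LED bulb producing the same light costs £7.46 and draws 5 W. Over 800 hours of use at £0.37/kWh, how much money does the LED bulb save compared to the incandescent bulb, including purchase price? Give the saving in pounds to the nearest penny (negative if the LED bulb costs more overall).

£20.94

incandescent bulb: £0.87 + (98/1000) kW × 800 h × £0.37 = £0.87 + £29.008 = £29.878
LED bulb: £7.46 + (5/1000) kW × 800 h × £0.37 = £7.46 + £1.48 = £8.94
Saving = £29.878 − £8.94 = £20.938 → £20.94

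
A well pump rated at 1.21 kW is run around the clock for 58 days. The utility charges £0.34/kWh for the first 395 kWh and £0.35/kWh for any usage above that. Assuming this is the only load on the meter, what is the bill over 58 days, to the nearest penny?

Runtime = 24 h × 58 = 1392 h
Energy = 1.21 kW × 1392 h = 1684.32 kWh
Tier 1 (0–395 kWh): 395 × £0.34 = £134.3
Above 395 kWh: 1289.32 × £0.35 = £451.262
Bill = £585.56

£585.56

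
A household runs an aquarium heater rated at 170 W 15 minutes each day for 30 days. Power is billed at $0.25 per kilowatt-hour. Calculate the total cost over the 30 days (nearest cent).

$0.32

Runtime = 15 min × 30 = 450 min = 7.5 h
Energy = 0.17 kW × 7.5 h = 1.275 kWh
Cost = 1.275 kWh × $0.25/kWh = $0.32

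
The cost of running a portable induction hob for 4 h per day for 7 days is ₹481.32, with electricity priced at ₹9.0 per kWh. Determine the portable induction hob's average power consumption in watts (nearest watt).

1910 W

Energy = ₹481.32 ÷ ₹9.0/kWh = 53.48 kWh
Runtime = 4 h/day × 7 days = 28 h
Power = 53.48 kWh ÷ 28 h = 1.91 kW = 1910 W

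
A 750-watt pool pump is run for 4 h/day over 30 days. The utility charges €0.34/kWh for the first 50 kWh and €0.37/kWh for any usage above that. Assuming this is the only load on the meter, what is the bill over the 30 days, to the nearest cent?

€31.80

Runtime = 4 h/day × 30 days = 120 h
Energy = 0.75 kW × 120 h = 90 kWh
Tier 1 (0–50 kWh): 50 × €0.34 = €17
Above 50 kWh: 40 × €0.37 = €14.8
Bill = €31.80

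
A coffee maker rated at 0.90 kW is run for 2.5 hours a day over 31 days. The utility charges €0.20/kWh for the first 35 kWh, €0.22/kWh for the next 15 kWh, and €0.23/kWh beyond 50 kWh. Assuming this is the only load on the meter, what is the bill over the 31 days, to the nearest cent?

€14.84

Runtime = 2.5 h/day × 31 days = 77.5 h
Energy = 0.9 kW × 77.5 h = 69.75 kWh
Tier 1 (0–35 kWh): 35 × €0.20 = €7
Tier 2 (35–50 kWh): 15 × €0.22 = €3.3
Above 50 kWh: 19.75 × €0.23 = €4.5425
Bill = €14.84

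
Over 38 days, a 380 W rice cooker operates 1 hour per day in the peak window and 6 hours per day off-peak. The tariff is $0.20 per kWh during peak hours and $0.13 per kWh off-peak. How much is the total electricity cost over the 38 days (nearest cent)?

$14.15

Peak energy = 0.38 kW × 1 h × 38 = 14.44 kWh
Off-peak energy = 0.38 kW × 6 h × 38 = 86.64 kWh
Cost = 14.44 × $0.20 + 86.64 × $0.13 = $2.888 + $11.2632 = $14.15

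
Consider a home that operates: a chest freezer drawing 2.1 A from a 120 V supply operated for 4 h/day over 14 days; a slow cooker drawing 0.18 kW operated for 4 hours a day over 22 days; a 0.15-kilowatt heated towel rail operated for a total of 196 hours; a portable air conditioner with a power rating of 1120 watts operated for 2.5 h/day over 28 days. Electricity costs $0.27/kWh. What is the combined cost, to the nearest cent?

$37.19

chest freezer: Power = 2.1 A × 120 V = 252 W = 0.252 kW
chest freezer: Runtime = 4 h/day × 14 days = 56 h
chest freezer: 0.252 kW × 56 h = 14.112 kWh
slow cooker: Runtime = 4 h/day × 22 days = 88 h
slow cooker: 0.18 kW × 88 h = 15.84 kWh
heated towel rail: 0.15 kW × 196 h = 29.4 kWh
portable air conditioner: Runtime = 2.5 h/day × 28 days = 70 h
portable air conditioner: 1.12 kW × 70 h = 78.4 kWh
Total energy = 137.752 kWh
Cost = 137.752 × $0.27 = $37.19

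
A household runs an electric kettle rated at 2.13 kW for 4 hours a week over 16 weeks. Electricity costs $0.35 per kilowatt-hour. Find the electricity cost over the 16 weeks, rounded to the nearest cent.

$47.71

Runtime = 4 h/week × 16 weeks = 64 h
Energy = 2.13 kW × 64 h = 136.32 kWh
Cost = 136.32 kWh × $0.35/kWh = $47.71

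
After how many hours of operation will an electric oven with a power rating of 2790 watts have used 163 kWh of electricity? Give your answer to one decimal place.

58.4 h

Hours = 163 kWh ÷ 2.79 kW = 58.4 h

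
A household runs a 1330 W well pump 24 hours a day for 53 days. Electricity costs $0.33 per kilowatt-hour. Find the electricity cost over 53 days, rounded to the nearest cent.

Runtime = 24 h × 53 = 1272 h
Energy = 1.33 kW × 1272 h = 1691.76 kWh
Cost = 1691.76 kWh × $0.33/kWh = $558.28

$558.28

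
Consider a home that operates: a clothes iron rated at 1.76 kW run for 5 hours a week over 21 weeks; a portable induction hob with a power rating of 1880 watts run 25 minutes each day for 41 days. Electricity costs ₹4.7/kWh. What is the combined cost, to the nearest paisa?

clothes iron: Runtime = 5 h/week × 21 weeks = 105 h
clothes iron: 1.76 kW × 105 h = 184.8 kWh
portable induction hob: Runtime = 25 min × 41 = 1025 min = 17.083333… h
portable induction hob: 1.88 kW × 17.083333… h = 32.116666… kWh
Total energy = 216.916666… kWh
Cost = 216.916666… × ₹4.7 = ₹1019.51

₹1019.51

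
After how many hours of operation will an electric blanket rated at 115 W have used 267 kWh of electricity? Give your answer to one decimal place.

2321.7 h

Hours = 267 kWh ÷ 0.115 kW = 2321.7 h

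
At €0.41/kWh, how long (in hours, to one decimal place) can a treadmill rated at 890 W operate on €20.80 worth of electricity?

Energy available = €20.80 ÷ €0.41/kWh = 50.7317 kWh
Hours = 50.7317 kWh ÷ 0.89 kW = 57.0 h

57.0 h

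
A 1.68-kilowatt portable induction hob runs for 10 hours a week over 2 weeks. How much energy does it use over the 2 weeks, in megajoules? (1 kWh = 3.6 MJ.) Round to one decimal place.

Runtime = 10 h/week × 2 weeks = 20 h
Energy = 1.68 kW × 20 h = 33.6 kWh
= 33.6 × 3.6 MJ = 121.0 MJ

121.0 MJ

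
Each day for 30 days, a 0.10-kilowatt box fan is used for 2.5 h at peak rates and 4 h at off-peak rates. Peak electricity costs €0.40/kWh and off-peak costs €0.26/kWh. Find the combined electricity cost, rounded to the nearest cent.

Peak energy = 0.1 kW × 2.5 h × 30 = 7.5 kWh
Off-peak energy = 0.1 kW × 4 h × 30 = 12 kWh
Cost = 7.5 × €0.40 + 12 × €0.26 = €3 + €3.12 = €6.12

€6.12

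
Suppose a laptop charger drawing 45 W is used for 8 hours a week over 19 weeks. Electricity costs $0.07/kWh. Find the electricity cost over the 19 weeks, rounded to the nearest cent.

$0.48

Runtime = 8 h/week × 19 weeks = 152 h
Energy = 0.045 kW × 152 h = 6.84 kWh
Cost = 6.84 kWh × $0.07/kWh = $0.48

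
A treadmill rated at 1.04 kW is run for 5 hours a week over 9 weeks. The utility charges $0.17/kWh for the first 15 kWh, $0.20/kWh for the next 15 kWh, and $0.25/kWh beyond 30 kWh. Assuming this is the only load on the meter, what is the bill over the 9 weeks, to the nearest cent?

Runtime = 5 h/week × 9 weeks = 45 h
Energy = 1.04 kW × 45 h = 46.8 kWh
Tier 1 (0–15 kWh): 15 × $0.17 = $2.55
Tier 2 (15–30 kWh): 15 × $0.20 = $3
Above 30 kWh: 16.8 × $0.25 = $4.2
Bill = $9.75

$9.75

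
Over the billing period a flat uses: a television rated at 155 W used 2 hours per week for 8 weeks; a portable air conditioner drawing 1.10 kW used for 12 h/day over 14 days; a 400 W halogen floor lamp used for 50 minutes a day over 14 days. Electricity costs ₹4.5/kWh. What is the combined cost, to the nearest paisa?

television: Runtime = 2 h/week × 8 weeks = 16 h
television: 0.155 kW × 16 h = 2.48 kWh
portable air conditioner: Runtime = 12 h/day × 14 days = 168 h
portable air conditioner: 1.1 kW × 168 h = 184.8 kWh
halogen floor lamp: Runtime = 50 min × 14 = 700 min = 11.666666… h
halogen floor lamp: 0.4 kW × 11.666666… h = 4.666666… kWh
Total energy = 191.946666… kWh
Cost = 191.946666… × ₹4.5 = ₹863.76

₹863.76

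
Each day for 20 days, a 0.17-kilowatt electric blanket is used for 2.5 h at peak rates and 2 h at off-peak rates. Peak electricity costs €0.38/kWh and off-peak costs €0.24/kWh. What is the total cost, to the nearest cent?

€4.86

Peak energy = 0.17 kW × 2.5 h × 20 = 8.5 kWh
Off-peak energy = 0.17 kW × 2 h × 20 = 6.8 kWh
Cost = 8.5 × €0.38 + 6.8 × €0.24 = €3.23 + €1.632 = €4.86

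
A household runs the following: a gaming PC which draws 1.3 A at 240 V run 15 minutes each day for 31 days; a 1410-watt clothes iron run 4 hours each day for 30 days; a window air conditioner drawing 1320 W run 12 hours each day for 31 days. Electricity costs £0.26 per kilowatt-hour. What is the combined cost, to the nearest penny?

gaming PC: Power = 1.3 A × 240 V = 312 W = 0.312 kW
gaming PC: Runtime = 15 min × 31 = 465 min = 7.75 h
gaming PC: 0.312 kW × 7.75 h = 2.418 kWh
clothes iron: Runtime = 4 h/day × 30 days = 120 h
clothes iron: 1.41 kW × 120 h = 169.2 kWh
window air conditioner: Runtime = 12 h/day × 31 days = 372 h
window air conditioner: 1.32 kW × 372 h = 491.04 kWh
Total energy = 662.658 kWh
Cost = 662.658 × £0.26 = £172.29

£172.29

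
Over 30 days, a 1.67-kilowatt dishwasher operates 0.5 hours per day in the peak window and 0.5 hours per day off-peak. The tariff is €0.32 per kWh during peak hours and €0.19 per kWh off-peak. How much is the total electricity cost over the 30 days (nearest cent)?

€12.78

Peak energy = 1.67 kW × 0.5 h × 30 = 25.05 kWh
Off-peak energy = 1.67 kW × 0.5 h × 30 = 25.05 kWh
Cost = 25.05 × €0.32 + 25.05 × €0.19 = €8.016 + €4.7595 = €12.78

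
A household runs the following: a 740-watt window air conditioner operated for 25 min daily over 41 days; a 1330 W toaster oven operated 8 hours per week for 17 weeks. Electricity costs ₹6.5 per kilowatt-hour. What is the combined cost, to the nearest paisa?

₹1257.89

window air conditioner: Runtime = 25 min × 41 = 1025 min = 17.083333… h
window air conditioner: 0.74 kW × 17.083333… h = 12.641666… kWh
toaster oven: Runtime = 8 h/week × 17 weeks = 136 h
toaster oven: 1.33 kW × 136 h = 180.88 kWh
Total energy = 193.521666… kWh
Cost = 193.521666… × ₹6.5 = ₹1257.89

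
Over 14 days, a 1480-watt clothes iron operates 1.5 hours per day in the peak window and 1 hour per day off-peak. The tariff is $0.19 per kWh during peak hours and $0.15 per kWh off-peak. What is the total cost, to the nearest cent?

Peak energy = 1.48 kW × 1.5 h × 14 = 31.08 kWh
Off-peak energy = 1.48 kW × 1 h × 14 = 20.72 kWh
Cost = 31.08 × $0.19 + 20.72 × $0.15 = $5.9052 + $3.108 = $9.01

$9.01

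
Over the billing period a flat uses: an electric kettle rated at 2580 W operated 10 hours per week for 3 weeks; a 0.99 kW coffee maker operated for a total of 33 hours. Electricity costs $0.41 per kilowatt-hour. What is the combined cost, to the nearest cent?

electric kettle: Runtime = 10 h/week × 3 weeks = 30 h
electric kettle: 2.58 kW × 30 h = 77.4 kWh
coffee maker: 0.99 kW × 33 h = 32.67 kWh
Total energy = 110.07 kWh
Cost = 110.07 × $0.41 = $45.13

$45.13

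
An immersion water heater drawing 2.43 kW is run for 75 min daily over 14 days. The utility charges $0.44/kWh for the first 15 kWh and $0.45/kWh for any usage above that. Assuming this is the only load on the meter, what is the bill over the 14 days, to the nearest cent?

$18.99

Runtime = 75 min × 14 = 1050 min = 17.5 h
Energy = 2.43 kW × 17.5 h = 42.525 kWh
Tier 1 (0–15 kWh): 15 × $0.44 = $6.6
Above 15 kWh: 27.525 × $0.45 = $12.38625
Bill = $18.99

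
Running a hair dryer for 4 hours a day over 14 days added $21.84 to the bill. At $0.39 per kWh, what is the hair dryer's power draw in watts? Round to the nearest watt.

Energy = $21.84 ÷ $0.39/kWh = 56 kWh
Runtime = 4 h/day × 14 days = 56 h
Power = 56 kWh ÷ 56 h = 1 kW = 1000 W

1000 W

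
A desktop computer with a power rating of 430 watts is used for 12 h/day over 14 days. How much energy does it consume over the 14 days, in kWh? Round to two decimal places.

72.24 kWh

Runtime = 12 h/day × 14 days = 168 h
Energy = 0.43 kW × 168 h = 72.24 kWh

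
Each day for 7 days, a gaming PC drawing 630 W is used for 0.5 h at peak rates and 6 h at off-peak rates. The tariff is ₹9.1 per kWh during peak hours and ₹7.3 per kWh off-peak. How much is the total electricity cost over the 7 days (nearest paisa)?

Peak energy = 0.63 kW × 0.5 h × 7 = 2.205 kWh
Off-peak energy = 0.63 kW × 6 h × 7 = 26.46 kWh
Cost = 2.205 × ₹9.1 + 26.46 × ₹7.3 = ₹20.0655 + ₹193.158 = ₹213.22

₹213.22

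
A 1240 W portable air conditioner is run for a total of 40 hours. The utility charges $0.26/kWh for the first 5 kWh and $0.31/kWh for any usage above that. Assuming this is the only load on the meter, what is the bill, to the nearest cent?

Energy = 1.24 kW × 40 h = 49.6 kWh
Tier 1 (0–5 kWh): 5 × $0.26 = $1.3
Above 5 kWh: 44.6 × $0.31 = $13.826
Bill = $15.13

$15.13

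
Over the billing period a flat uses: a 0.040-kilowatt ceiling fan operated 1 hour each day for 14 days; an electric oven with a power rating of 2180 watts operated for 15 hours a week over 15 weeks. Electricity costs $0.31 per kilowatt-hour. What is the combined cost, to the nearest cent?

ceiling fan: Runtime = 1 h/day × 14 days = 14 h
ceiling fan: 0.04 kW × 14 h = 0.56 kWh
electric oven: Runtime = 15 h/week × 15 weeks = 225 h
electric oven: 2.18 kW × 225 h = 490.5 kWh
Total energy = 491.06 kWh
Cost = 491.06 × $0.31 = $152.23

$152.23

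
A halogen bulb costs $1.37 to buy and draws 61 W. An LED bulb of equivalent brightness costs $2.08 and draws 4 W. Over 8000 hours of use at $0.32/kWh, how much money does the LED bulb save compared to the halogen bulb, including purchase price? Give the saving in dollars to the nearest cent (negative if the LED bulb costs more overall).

$145.21

halogen bulb: $1.37 + (61/1000) kW × 8000 h × $0.32 = $1.37 + $156.16 = $157.53
LED bulb: $2.08 + (4/1000) kW × 8000 h × $0.32 = $2.08 + $10.24 = $12.32
Saving = $157.53 − $12.32 = $145.21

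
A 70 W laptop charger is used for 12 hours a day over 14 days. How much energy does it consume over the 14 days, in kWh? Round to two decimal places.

11.76 kWh

Runtime = 12 h/day × 14 days = 168 h
Energy = 0.07 kW × 168 h = 11.76 kWh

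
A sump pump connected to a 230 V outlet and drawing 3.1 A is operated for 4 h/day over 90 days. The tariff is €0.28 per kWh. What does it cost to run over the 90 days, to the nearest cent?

Power = 3.1 A × 230 V = 713 W = 0.713 kW
Runtime = 4 h/day × 90 days = 360 h
Energy = 0.713 kW × 360 h = 256.68 kWh
Cost = 256.68 kWh × €0.28/kWh = €71.87

€71.87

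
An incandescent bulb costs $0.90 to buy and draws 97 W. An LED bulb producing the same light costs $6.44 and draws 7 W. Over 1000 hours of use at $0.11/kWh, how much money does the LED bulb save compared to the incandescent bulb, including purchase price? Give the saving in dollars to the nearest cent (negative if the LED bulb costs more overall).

incandescent bulb: $0.90 + (97/1000) kW × 1000 h × $0.11 = $0.90 + $10.67 = $11.57
LED bulb: $6.44 + (7/1000) kW × 1000 h × $0.11 = $6.44 + $0.77 = $7.21
Saving = $11.57 − $7.21 = $4.36

$4.36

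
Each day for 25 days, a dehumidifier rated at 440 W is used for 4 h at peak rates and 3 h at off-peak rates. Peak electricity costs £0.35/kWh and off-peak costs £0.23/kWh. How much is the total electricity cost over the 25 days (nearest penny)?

£22.99

Peak energy = 0.44 kW × 4 h × 25 = 44 kWh
Off-peak energy = 0.44 kW × 3 h × 25 = 33 kWh
Cost = 44 × £0.35 + 33 × £0.23 = £15.4 + £7.59 = £22.99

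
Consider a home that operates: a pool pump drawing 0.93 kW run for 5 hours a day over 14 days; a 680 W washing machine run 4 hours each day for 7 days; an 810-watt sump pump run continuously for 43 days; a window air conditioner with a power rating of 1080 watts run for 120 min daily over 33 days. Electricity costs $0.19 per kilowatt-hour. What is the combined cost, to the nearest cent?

$188.35

pool pump: Runtime = 5 h/day × 14 days = 70 h
pool pump: 0.93 kW × 70 h = 65.1 kWh
washing machine: Runtime = 4 h/day × 7 days = 28 h
washing machine: 0.68 kW × 28 h = 19.04 kWh
sump pump: Runtime = 24 h × 43 = 1032 h
sump pump: 0.81 kW × 1032 h = 835.92 kWh
window air conditioner: Runtime = 120 min × 33 = 3960 min = 66 h
window air conditioner: 1.08 kW × 66 h = 71.28 kWh
Total energy = 991.34 kWh
Cost = 991.34 × $0.19 = $188.35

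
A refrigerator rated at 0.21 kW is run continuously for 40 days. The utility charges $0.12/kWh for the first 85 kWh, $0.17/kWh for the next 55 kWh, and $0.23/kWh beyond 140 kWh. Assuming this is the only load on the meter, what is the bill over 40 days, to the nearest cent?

$33.72

Runtime = 24 h × 40 = 960 h
Energy = 0.21 kW × 960 h = 201.6 kWh
Tier 1 (0–85 kWh): 85 × $0.12 = $10.2
Tier 2 (85–140 kWh): 55 × $0.17 = $9.35
Above 140 kWh: 61.6 × $0.23 = $14.168
Bill = $33.72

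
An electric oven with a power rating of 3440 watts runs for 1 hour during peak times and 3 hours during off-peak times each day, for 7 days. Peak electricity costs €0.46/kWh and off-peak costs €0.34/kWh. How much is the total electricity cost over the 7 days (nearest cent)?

€35.64

Peak energy = 3.44 kW × 1 h × 7 = 24.08 kWh
Off-peak energy = 3.44 kW × 3 h × 7 = 72.24 kWh
Cost = 24.08 × €0.46 + 72.24 × €0.34 = €11.0768 + €24.5616 = €35.64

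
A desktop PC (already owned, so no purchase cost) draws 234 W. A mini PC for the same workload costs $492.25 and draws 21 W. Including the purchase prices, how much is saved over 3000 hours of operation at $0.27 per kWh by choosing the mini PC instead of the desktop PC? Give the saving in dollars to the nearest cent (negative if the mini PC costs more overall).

-$319.72

desktop PC: $0.00 + (234/1000) kW × 3000 h × $0.27 = $0.00 + $189.54 = $189.54
mini PC: $492.25 + (21/1000) kW × 3000 h × $0.27 = $492.25 + $17.01 = $509.26
Saving = $189.54 − $509.26 = −$319.72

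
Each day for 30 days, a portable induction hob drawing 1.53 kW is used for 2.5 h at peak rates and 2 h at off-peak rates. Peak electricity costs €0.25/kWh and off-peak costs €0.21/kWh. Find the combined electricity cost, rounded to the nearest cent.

Peak energy = 1.53 kW × 2.5 h × 30 = 114.75 kWh
Off-peak energy = 1.53 kW × 2 h × 30 = 91.8 kWh
Cost = 114.75 × €0.25 + 91.8 × €0.21 = €28.6875 + €19.278 = €47.97

€47.97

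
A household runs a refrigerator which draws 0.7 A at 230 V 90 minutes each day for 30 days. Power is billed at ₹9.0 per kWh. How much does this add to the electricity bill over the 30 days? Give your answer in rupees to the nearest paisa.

Power = 0.7 A × 230 V = 161 W = 0.161 kW
Runtime = 90 min × 30 = 2700 min = 45 h
Energy = 0.161 kW × 45 h = 7.245 kWh
Cost = 7.245 kWh × ₹9.0/kWh = ₹65.21

₹65.21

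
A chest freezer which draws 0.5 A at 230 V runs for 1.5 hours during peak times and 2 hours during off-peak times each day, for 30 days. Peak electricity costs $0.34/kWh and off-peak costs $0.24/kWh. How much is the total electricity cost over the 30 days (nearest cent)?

Power = 0.5 A × 230 V = 115 W = 0.115 kW
Peak energy = 0.115 kW × 1.5 h × 30 = 5.175 kWh
Off-peak energy = 0.115 kW × 2 h × 30 = 6.9 kWh
Cost = 5.175 × $0.34 + 6.9 × $0.24 = $1.7595 + $1.656 = $3.42

$3.42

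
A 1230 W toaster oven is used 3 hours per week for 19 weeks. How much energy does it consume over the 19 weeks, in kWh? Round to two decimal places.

70.11 kWh

Runtime = 3 h/week × 19 weeks = 57 h
Energy = 1.23 kW × 57 h = 70.11 kWh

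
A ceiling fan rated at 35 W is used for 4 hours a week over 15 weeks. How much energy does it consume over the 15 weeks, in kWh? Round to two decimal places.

Runtime = 4 h/week × 15 weeks = 60 h
Energy = 0.035 kW × 60 h = 2.1 kWh

2.10 kWh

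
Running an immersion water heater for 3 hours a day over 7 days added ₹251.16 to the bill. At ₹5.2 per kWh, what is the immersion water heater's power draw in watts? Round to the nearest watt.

Energy = ₹251.16 ÷ ₹5.2/kWh = 48.3 kWh
Runtime = 3 h/day × 7 days = 21 h
Power = 48.3 kWh ÷ 21 h = 2.3 kW = 2300 W

2300 W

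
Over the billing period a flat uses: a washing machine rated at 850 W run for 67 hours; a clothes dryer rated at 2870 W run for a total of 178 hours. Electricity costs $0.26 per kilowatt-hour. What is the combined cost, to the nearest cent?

$147.63

washing machine: 0.85 kW × 67 h = 56.95 kWh
clothes dryer: 2.87 kW × 178 h = 510.86 kWh
Total energy = 567.81 kWh
Cost = 567.81 × $0.26 = $147.63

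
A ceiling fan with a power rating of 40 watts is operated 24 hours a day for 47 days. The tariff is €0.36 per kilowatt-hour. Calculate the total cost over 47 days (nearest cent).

Runtime = 24 h × 47 = 1128 h
Energy = 0.04 kW × 1128 h = 45.12 kWh
Cost = 45.12 kWh × €0.36/kWh = €16.24

€16.24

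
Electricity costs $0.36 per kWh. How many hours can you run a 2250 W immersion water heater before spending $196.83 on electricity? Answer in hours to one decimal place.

243.0 h

Energy available = $196.83 ÷ $0.36/kWh = 546.75 kWh
Hours = 546.75 kWh ÷ 2.25 kW = 243.0 h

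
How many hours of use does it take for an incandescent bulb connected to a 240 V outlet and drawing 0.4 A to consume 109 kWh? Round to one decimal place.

1135.4 h

Power = 0.4 A × 240 V = 96 W = 0.096 kW
Hours = 109 kWh ÷ 0.096 kW = 1135.4 h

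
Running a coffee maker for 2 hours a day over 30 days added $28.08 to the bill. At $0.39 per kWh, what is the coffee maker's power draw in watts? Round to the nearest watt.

1200 W

Energy = $28.08 ÷ $0.39/kWh = 72 kWh
Runtime = 2 h/day × 30 days = 60 h
Power = 72 kWh ÷ 60 h = 1.2 kW = 1200 W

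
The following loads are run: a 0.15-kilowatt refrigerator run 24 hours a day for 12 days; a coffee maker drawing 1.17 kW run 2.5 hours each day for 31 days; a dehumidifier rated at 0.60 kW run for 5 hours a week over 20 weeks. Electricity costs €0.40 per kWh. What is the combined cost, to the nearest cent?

€77.55

refrigerator: Runtime = 24 h × 12 = 288 h
refrigerator: 0.15 kW × 288 h = 43.2 kWh
coffee maker: Runtime = 2.5 h/day × 31 days = 77.5 h
coffee maker: 1.17 kW × 77.5 h = 90.675 kWh
dehumidifier: Runtime = 5 h/week × 20 weeks = 100 h
dehumidifier: 0.6 kW × 100 h = 60 kWh
Total energy = 193.875 kWh
Cost = 193.875 × €0.40 = €77.55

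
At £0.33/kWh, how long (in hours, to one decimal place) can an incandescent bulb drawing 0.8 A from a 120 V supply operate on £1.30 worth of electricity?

Power = 0.8 A × 120 V = 96 W = 0.096 kW
Energy available = £1.30 ÷ £0.33/kWh = 3.9394 kWh
Hours = 3.9394 kWh ÷ 0.096 kW = 41.0 h

41.0 h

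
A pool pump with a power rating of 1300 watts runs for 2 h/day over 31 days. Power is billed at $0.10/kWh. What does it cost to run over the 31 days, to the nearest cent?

Runtime = 2 h/day × 31 days = 62 h
Energy = 1.3 kW × 62 h = 80.6 kWh
Cost = 80.6 kWh × $0.10/kWh = $8.06

$8.06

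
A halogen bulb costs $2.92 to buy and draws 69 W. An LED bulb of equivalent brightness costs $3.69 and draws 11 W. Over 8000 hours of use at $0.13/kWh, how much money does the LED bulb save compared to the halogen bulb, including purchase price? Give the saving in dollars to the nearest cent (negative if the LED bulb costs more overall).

$59.55

halogen bulb: $2.92 + (69/1000) kW × 8000 h × $0.13 = $2.92 + $71.76 = $74.68
LED bulb: $3.69 + (11/1000) kW × 8000 h × $0.13 = $3.69 + $11.44 = $15.13
Saving = $74.68 − $15.13 = $59.55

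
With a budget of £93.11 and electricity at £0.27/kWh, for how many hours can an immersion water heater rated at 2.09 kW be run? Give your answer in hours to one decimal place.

165.0 h

Energy available = £93.11 ÷ £0.27/kWh = 344.8519 kWh
Hours = 344.8519 kWh ÷ 2.09 kW = 165.0 h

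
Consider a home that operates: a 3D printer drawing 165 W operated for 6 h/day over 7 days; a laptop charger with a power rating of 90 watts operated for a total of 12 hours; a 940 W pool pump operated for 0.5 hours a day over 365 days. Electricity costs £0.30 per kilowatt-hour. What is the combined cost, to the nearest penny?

3D printer: Runtime = 6 h/day × 7 days = 42 h
3D printer: 0.165 kW × 42 h = 6.93 kWh
laptop charger: 0.09 kW × 12 h = 1.08 kWh
pool pump: Runtime = 0.5 h/day × 365 days = 182.5 h
pool pump: 0.94 kW × 182.5 h = 171.55 kWh
Total energy = 179.56 kWh
Cost = 179.56 × £0.30 = £53.87

£53.87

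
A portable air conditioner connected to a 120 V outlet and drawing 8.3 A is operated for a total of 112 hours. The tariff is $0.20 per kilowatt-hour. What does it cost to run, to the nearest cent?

$22.31

Power = 8.3 A × 120 V = 996 W = 0.996 kW
Energy = 0.996 kW × 112 h = 111.552 kWh
Cost = 111.552 kWh × $0.20/kWh = $22.31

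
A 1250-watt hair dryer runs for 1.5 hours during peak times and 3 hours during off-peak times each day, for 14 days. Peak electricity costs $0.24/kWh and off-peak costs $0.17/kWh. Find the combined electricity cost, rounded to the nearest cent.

$15.23

Peak energy = 1.25 kW × 1.5 h × 14 = 26.25 kWh
Off-peak energy = 1.25 kW × 3 h × 14 = 52.5 kWh
Cost = 26.25 × $0.24 + 52.5 × $0.17 = $6.3 + $8.925 = $15.23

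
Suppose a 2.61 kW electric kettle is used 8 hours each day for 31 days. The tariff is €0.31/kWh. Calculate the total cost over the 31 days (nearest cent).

Runtime = 8 h/day × 31 days = 248 h
Energy = 2.61 kW × 248 h = 647.28 kWh
Cost = 647.28 kWh × €0.31/kWh = €200.66

€200.66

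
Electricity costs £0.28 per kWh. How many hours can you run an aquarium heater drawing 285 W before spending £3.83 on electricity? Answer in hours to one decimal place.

Energy available = £3.83 ÷ £0.28/kWh = 13.6786 kWh
Hours = 13.6786 kWh ÷ 0.285 kW = 48.0 h

48.0 h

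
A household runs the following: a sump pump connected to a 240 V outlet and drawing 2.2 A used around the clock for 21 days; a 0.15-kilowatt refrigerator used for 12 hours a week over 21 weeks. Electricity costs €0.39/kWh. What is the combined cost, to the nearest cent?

€118.53

sump pump: Power = 2.2 A × 240 V = 528 W = 0.528 kW
sump pump: Runtime = 24 h × 21 = 504 h
sump pump: 0.528 kW × 504 h = 266.112 kWh
refrigerator: Runtime = 12 h/week × 21 weeks = 252 h
refrigerator: 0.15 kW × 252 h = 37.8 kWh
Total energy = 303.912 kWh
Cost = 303.912 × €0.39 = €118.53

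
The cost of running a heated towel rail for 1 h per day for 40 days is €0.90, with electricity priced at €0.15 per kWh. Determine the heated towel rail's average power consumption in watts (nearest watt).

150 W

Energy = €0.90 ÷ €0.15/kWh = 6 kWh
Runtime = 1 h/day × 40 days = 40 h
Power = 6 kWh ÷ 40 h = 0.15 kW = 150 W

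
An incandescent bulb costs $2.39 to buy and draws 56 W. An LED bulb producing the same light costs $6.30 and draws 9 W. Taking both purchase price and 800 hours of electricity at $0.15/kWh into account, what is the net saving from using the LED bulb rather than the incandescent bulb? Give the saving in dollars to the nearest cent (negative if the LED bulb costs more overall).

incandescent bulb: $2.39 + (56/1000) kW × 800 h × $0.15 = $2.39 + $6.72 = $9.11
LED bulb: $6.30 + (9/1000) kW × 800 h × $0.15 = $6.30 + $1.08 = $7.38
Saving = $9.11 − $7.38 = $1.73

$1.73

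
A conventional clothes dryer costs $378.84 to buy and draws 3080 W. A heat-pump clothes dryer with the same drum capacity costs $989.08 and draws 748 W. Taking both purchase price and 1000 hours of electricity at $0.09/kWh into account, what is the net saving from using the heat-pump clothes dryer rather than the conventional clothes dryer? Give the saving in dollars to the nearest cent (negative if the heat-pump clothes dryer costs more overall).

-$400.36

conventional clothes dryer: $378.84 + (3080/1000) kW × 1000 h × $0.09 = $378.84 + $277.2 = $656.04
heat-pump clothes dryer: $989.08 + (748/1000) kW × 1000 h × $0.09 = $989.08 + $67.32 = $1056.4
Saving = $656.04 − $1056.4 = −$400.36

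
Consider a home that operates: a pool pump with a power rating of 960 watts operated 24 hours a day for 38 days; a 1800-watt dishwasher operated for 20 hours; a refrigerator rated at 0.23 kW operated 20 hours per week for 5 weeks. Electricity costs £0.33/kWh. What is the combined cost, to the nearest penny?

pool pump: Runtime = 24 h × 38 = 912 h
pool pump: 0.96 kW × 912 h = 875.52 kWh
dishwasher: 1.8 kW × 20 h = 36 kWh
refrigerator: Runtime = 20 h/week × 5 weeks = 100 h
refrigerator: 0.23 kW × 100 h = 23 kWh
Total energy = 934.52 kWh
Cost = 934.52 × £0.33 = £308.39

£308.39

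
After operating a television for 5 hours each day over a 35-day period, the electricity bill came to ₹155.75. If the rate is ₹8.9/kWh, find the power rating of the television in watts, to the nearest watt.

Energy = ₹155.75 ÷ ₹8.9/kWh = 17.5 kWh
Runtime = 5 h/day × 35 days = 175 h
Power = 17.5 kWh ÷ 175 h = 0.1 kW = 100 W

100 W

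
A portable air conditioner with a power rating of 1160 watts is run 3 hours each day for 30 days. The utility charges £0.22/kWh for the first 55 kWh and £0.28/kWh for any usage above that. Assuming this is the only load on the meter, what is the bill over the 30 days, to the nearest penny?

£25.93

Runtime = 3 h/day × 30 days = 90 h
Energy = 1.16 kW × 90 h = 104.4 kWh
Tier 1 (0–55 kWh): 55 × £0.22 = £12.1
Above 55 kWh: 49.4 × £0.28 = £13.832
Bill = £25.93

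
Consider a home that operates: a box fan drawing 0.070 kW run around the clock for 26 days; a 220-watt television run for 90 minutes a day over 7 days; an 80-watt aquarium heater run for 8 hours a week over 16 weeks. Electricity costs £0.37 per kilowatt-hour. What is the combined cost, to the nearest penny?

box fan: Runtime = 24 h × 26 = 624 h
box fan: 0.07 kW × 624 h = 43.68 kWh
television: Runtime = 90 min × 7 = 630 min = 10.5 h
television: 0.22 kW × 10.5 h = 2.31 kWh
aquarium heater: Runtime = 8 h/week × 16 weeks = 128 h
aquarium heater: 0.08 kW × 128 h = 10.24 kWh
Total energy = 56.23 kWh
Cost = 56.23 × £0.37 = £20.81

£20.81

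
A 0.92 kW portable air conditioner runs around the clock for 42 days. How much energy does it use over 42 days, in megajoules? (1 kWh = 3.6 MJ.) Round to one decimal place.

Runtime = 24 h × 42 = 1008 h
Energy = 0.92 kW × 1008 h = 927.36 kWh
= 927.36 × 3.6 MJ = 3338.5 MJ

3338.5 MJ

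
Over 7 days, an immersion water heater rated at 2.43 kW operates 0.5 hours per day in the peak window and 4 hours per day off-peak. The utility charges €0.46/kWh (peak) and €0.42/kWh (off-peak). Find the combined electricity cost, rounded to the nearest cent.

Peak energy = 2.43 kW × 0.5 h × 7 = 8.505 kWh
Off-peak energy = 2.43 kW × 4 h × 7 = 68.04 kWh
Cost = 8.505 × €0.46 + 68.04 × €0.42 = €3.9123 + €28.5768 = €32.49

€32.49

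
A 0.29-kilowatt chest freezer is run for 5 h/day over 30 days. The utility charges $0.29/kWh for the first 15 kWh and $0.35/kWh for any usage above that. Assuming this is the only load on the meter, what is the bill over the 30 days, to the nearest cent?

$14.33

Runtime = 5 h/day × 30 days = 150 h
Energy = 0.29 kW × 150 h = 43.5 kWh
Tier 1 (0–15 kWh): 15 × $0.29 = $4.35
Above 15 kWh: 28.5 × $0.35 = $9.975
Bill = $14.33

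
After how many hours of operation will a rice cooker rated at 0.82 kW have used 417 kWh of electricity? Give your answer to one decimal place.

508.5 h

Hours = 417 kWh ÷ 0.82 kW = 508.5 h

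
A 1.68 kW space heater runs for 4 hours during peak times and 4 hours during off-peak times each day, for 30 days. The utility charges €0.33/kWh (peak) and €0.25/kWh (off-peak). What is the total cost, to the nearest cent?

Peak energy = 1.68 kW × 4 h × 30 = 201.6 kWh
Off-peak energy = 1.68 kW × 4 h × 30 = 201.6 kWh
Cost = 201.6 × €0.33 + 201.6 × €0.25 = €66.528 + €50.4 = €116.93

€116.93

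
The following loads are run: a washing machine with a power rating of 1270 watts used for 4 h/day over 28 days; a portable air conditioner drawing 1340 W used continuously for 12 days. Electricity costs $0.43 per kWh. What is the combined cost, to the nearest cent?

$227.11

washing machine: Runtime = 4 h/day × 28 days = 112 h
washing machine: 1.27 kW × 112 h = 142.24 kWh
portable air conditioner: Runtime = 24 h × 12 = 288 h
portable air conditioner: 1.34 kW × 288 h = 385.92 kWh
Total energy = 528.16 kWh
Cost = 528.16 × $0.43 = $227.11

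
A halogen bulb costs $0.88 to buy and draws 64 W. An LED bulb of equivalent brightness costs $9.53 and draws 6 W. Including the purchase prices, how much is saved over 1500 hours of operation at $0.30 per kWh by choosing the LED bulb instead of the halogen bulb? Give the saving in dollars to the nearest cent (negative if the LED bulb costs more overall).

halogen bulb: $0.88 + (64/1000) kW × 1500 h × $0.30 = $0.88 + $28.8 = $29.68
LED bulb: $9.53 + (6/1000) kW × 1500 h × $0.30 = $9.53 + $2.7 = $12.23
Saving = $29.68 − $12.23 = $17.45

$17.45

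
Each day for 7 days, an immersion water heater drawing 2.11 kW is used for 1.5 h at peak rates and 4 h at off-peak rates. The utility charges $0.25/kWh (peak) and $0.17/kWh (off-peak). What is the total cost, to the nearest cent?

$15.58

Peak energy = 2.11 kW × 1.5 h × 7 = 22.155 kWh
Off-peak energy = 2.11 kW × 4 h × 7 = 59.08 kWh
Cost = 22.155 × $0.25 + 59.08 × $0.17 = $5.53875 + $10.0436 = $15.58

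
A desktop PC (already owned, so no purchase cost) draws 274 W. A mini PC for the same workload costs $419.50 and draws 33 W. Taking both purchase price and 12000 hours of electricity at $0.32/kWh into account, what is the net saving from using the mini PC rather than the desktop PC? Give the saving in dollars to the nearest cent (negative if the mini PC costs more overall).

desktop PC: $0.00 + (274/1000) kW × 12000 h × $0.32 = $0.00 + $1052.16 = $1052.16
mini PC: $419.50 + (33/1000) kW × 12000 h × $0.32 = $419.50 + $126.72 = $546.22
Saving = $1052.16 − $546.22 = $505.94

$505.94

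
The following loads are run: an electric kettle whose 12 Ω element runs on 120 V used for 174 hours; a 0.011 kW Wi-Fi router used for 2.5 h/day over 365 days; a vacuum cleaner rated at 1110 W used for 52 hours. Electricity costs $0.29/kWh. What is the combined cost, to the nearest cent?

electric kettle: Power = V²/R = 120²/12 = 1200 W = 1.2 kW
electric kettle: 1.2 kW × 174 h = 208.8 kWh
Wi-Fi router: Runtime = 2.5 h/day × 365 days = 912.5 h
Wi-Fi router: 0.011 kW × 912.5 h = 10.0375 kWh
vacuum cleaner: 1.11 kW × 52 h = 57.72 kWh
Total energy = 276.5575 kWh
Cost = 276.5575 × $0.29 = $80.20

$80.20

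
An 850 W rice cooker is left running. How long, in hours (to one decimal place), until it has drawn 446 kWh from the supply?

524.7 h

Hours = 446 kWh ÷ 0.85 kW = 524.7 h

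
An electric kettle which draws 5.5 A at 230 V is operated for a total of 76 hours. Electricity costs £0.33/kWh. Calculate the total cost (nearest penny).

Power = 5.5 A × 230 V = 1265 W = 1.265 kW
Energy = 1.265 kW × 76 h = 96.14 kWh
Cost = 96.14 kWh × £0.33/kWh = £31.73

£31.73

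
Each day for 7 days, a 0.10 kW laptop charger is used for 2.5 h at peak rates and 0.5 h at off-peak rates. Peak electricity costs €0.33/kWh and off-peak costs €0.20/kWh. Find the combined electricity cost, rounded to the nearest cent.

Peak energy = 0.1 kW × 2.5 h × 7 = 1.75 kWh
Off-peak energy = 0.1 kW × 0.5 h × 7 = 0.35 kWh
Cost = 1.75 × €0.33 + 0.35 × €0.20 = €0.5775 + €0.07 = €0.65

€0.65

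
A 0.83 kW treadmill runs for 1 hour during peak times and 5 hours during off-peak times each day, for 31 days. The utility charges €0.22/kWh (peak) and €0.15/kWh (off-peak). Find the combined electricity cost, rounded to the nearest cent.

Peak energy = 0.83 kW × 1 h × 31 = 25.73 kWh
Off-peak energy = 0.83 kW × 5 h × 31 = 128.65 kWh
Cost = 25.73 × €0.22 + 128.65 × €0.15 = €5.6606 + €19.2975 = €24.96

€24.96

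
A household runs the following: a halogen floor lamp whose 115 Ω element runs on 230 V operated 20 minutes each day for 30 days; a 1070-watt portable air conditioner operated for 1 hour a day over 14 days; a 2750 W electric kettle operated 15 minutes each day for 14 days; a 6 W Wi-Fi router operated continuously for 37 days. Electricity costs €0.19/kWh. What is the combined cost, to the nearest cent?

€6.56

halogen floor lamp: Power = V²/R = 230²/115 = 460 W = 0.46 kW
halogen floor lamp: Runtime = 20 min × 30 = 600 min = 10 h
halogen floor lamp: 0.46 kW × 10 h = 4.6 kWh
portable air conditioner: Runtime = 1 h/day × 14 days = 14 h
portable air conditioner: 1.07 kW × 14 h = 14.98 kWh
electric kettle: Runtime = 15 min × 14 = 210 min = 3.5 h
electric kettle: 2.75 kW × 3.5 h = 9.625 kWh
Wi-Fi router: Runtime = 24 h × 37 = 888 h
Wi-Fi router: 0.006 kW × 888 h = 5.328 kWh
Total energy = 34.533 kWh
Cost = 34.533 × €0.19 = €6.56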